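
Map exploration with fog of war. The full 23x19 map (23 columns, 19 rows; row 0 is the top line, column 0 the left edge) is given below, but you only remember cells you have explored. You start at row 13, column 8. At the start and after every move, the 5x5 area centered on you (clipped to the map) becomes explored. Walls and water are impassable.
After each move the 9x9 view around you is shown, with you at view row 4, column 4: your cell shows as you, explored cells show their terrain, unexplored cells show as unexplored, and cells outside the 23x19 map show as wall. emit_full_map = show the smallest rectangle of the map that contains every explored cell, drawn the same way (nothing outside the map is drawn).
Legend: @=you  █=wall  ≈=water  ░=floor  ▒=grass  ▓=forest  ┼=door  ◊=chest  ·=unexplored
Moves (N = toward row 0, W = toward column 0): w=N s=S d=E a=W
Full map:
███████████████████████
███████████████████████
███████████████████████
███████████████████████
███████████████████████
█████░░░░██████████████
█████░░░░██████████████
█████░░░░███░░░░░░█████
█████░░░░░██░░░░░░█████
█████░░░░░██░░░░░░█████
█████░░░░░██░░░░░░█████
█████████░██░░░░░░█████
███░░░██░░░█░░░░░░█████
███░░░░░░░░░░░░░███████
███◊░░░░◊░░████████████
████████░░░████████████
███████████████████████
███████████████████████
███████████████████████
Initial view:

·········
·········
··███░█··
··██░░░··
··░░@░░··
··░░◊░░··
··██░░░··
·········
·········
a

·········
·········
··████░█·
··░██░░░·
··░░@░░░·
··░░░◊░░·
··███░░░·
·········
·········

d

·········
·········
·████░█··
·░██░░░··
·░░░@░░··
·░░░◊░░··
·███░░░··
·········
·········

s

·········
·████░█··
·░██░░░··
·░░░░░░··
·░░░@░░··
·███░░░··
··█████··
·········
·········

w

·········
·········
·████░█··
·░██░░░··
·░░░@░░··
·░░░◊░░··
·███░░░··
··█████··
·········

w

·········
·········
··░░░░█··
·████░█··
·░██@░░··
·░░░░░░··
·░░░◊░░··
·███░░░··
··█████··

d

·········
·········
·░░░░██··
████░██··
░██░@░█··
░░░░░░░··
░░░◊░░█··
███░░░···
·█████···

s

·········
·░░░░██··
████░██··
░██░░░█··
░░░░@░░··
░░░◊░░█··
███░░░█··
·█████···
·········

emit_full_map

·░░░░██
████░██
░██░░░█
░░░░@░░
░░░◊░░█
███░░░█
·█████·

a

·········
··░░░░██·
·████░██·
·░██░░░█·
·░░░@░░░·
·░░░◊░░█·
·███░░░█·
··█████··
·········

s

··░░░░██·
·████░██·
·░██░░░█·
·░░░░░░░·
·░░░@░░█·
·███░░░█·
··█████··
·········
·········

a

···░░░░██
··████░██
··░██░░░█
··░░░░░░░
··░░@◊░░█
··███░░░█
··██████·
·········
·········

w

·········
···░░░░██
··████░██
··░██░░░█
··░░@░░░░
··░░░◊░░█
··███░░░█
··██████·
·········

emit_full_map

·░░░░██
████░██
░██░░░█
░░@░░░░
░░░◊░░█
███░░░█
██████·

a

·········
····░░░░█
··█████░█
··░░██░░░
··░░@░░░░
··░░░░◊░░
··████░░░
···██████
·········

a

·········
·····░░░░
··██████░
··░░░██░░
··░░@░░░░
··◊░░░░◊░
··█████░░
····█████
·········

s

·····░░░░
··██████░
··░░░██░░
··░░░░░░░
··◊░@░░◊░
··█████░░
··███████
·········
·········

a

······░░░
···██████
··█░░░██░
··█░░░░░░
··█◊@░░░◊
··██████░
··███████
·········
·········

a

█······░░
█···█████
█·██░░░██
█·██░░░░░
█·██@░░░░
█·███████
█·███████
█········
█········

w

█········
█······░░
█·███████
█·██░░░██
█·██@░░░░
█·██◊░░░░
█·███████
█·███████
█········

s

█······░░
█·███████
█·██░░░██
█·██░░░░░
█·██@░░░░
█·███████
█·███████
█········
█········

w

█········
█······░░
█·███████
█·██░░░██
█·██@░░░░
█·██◊░░░░
█·███████
█·███████
█········

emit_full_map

·····░░░░██
████████░██
██░░░██░░░█
██@░░░░░░░░
██◊░░░░◊░░█
███████░░░█
██████████·


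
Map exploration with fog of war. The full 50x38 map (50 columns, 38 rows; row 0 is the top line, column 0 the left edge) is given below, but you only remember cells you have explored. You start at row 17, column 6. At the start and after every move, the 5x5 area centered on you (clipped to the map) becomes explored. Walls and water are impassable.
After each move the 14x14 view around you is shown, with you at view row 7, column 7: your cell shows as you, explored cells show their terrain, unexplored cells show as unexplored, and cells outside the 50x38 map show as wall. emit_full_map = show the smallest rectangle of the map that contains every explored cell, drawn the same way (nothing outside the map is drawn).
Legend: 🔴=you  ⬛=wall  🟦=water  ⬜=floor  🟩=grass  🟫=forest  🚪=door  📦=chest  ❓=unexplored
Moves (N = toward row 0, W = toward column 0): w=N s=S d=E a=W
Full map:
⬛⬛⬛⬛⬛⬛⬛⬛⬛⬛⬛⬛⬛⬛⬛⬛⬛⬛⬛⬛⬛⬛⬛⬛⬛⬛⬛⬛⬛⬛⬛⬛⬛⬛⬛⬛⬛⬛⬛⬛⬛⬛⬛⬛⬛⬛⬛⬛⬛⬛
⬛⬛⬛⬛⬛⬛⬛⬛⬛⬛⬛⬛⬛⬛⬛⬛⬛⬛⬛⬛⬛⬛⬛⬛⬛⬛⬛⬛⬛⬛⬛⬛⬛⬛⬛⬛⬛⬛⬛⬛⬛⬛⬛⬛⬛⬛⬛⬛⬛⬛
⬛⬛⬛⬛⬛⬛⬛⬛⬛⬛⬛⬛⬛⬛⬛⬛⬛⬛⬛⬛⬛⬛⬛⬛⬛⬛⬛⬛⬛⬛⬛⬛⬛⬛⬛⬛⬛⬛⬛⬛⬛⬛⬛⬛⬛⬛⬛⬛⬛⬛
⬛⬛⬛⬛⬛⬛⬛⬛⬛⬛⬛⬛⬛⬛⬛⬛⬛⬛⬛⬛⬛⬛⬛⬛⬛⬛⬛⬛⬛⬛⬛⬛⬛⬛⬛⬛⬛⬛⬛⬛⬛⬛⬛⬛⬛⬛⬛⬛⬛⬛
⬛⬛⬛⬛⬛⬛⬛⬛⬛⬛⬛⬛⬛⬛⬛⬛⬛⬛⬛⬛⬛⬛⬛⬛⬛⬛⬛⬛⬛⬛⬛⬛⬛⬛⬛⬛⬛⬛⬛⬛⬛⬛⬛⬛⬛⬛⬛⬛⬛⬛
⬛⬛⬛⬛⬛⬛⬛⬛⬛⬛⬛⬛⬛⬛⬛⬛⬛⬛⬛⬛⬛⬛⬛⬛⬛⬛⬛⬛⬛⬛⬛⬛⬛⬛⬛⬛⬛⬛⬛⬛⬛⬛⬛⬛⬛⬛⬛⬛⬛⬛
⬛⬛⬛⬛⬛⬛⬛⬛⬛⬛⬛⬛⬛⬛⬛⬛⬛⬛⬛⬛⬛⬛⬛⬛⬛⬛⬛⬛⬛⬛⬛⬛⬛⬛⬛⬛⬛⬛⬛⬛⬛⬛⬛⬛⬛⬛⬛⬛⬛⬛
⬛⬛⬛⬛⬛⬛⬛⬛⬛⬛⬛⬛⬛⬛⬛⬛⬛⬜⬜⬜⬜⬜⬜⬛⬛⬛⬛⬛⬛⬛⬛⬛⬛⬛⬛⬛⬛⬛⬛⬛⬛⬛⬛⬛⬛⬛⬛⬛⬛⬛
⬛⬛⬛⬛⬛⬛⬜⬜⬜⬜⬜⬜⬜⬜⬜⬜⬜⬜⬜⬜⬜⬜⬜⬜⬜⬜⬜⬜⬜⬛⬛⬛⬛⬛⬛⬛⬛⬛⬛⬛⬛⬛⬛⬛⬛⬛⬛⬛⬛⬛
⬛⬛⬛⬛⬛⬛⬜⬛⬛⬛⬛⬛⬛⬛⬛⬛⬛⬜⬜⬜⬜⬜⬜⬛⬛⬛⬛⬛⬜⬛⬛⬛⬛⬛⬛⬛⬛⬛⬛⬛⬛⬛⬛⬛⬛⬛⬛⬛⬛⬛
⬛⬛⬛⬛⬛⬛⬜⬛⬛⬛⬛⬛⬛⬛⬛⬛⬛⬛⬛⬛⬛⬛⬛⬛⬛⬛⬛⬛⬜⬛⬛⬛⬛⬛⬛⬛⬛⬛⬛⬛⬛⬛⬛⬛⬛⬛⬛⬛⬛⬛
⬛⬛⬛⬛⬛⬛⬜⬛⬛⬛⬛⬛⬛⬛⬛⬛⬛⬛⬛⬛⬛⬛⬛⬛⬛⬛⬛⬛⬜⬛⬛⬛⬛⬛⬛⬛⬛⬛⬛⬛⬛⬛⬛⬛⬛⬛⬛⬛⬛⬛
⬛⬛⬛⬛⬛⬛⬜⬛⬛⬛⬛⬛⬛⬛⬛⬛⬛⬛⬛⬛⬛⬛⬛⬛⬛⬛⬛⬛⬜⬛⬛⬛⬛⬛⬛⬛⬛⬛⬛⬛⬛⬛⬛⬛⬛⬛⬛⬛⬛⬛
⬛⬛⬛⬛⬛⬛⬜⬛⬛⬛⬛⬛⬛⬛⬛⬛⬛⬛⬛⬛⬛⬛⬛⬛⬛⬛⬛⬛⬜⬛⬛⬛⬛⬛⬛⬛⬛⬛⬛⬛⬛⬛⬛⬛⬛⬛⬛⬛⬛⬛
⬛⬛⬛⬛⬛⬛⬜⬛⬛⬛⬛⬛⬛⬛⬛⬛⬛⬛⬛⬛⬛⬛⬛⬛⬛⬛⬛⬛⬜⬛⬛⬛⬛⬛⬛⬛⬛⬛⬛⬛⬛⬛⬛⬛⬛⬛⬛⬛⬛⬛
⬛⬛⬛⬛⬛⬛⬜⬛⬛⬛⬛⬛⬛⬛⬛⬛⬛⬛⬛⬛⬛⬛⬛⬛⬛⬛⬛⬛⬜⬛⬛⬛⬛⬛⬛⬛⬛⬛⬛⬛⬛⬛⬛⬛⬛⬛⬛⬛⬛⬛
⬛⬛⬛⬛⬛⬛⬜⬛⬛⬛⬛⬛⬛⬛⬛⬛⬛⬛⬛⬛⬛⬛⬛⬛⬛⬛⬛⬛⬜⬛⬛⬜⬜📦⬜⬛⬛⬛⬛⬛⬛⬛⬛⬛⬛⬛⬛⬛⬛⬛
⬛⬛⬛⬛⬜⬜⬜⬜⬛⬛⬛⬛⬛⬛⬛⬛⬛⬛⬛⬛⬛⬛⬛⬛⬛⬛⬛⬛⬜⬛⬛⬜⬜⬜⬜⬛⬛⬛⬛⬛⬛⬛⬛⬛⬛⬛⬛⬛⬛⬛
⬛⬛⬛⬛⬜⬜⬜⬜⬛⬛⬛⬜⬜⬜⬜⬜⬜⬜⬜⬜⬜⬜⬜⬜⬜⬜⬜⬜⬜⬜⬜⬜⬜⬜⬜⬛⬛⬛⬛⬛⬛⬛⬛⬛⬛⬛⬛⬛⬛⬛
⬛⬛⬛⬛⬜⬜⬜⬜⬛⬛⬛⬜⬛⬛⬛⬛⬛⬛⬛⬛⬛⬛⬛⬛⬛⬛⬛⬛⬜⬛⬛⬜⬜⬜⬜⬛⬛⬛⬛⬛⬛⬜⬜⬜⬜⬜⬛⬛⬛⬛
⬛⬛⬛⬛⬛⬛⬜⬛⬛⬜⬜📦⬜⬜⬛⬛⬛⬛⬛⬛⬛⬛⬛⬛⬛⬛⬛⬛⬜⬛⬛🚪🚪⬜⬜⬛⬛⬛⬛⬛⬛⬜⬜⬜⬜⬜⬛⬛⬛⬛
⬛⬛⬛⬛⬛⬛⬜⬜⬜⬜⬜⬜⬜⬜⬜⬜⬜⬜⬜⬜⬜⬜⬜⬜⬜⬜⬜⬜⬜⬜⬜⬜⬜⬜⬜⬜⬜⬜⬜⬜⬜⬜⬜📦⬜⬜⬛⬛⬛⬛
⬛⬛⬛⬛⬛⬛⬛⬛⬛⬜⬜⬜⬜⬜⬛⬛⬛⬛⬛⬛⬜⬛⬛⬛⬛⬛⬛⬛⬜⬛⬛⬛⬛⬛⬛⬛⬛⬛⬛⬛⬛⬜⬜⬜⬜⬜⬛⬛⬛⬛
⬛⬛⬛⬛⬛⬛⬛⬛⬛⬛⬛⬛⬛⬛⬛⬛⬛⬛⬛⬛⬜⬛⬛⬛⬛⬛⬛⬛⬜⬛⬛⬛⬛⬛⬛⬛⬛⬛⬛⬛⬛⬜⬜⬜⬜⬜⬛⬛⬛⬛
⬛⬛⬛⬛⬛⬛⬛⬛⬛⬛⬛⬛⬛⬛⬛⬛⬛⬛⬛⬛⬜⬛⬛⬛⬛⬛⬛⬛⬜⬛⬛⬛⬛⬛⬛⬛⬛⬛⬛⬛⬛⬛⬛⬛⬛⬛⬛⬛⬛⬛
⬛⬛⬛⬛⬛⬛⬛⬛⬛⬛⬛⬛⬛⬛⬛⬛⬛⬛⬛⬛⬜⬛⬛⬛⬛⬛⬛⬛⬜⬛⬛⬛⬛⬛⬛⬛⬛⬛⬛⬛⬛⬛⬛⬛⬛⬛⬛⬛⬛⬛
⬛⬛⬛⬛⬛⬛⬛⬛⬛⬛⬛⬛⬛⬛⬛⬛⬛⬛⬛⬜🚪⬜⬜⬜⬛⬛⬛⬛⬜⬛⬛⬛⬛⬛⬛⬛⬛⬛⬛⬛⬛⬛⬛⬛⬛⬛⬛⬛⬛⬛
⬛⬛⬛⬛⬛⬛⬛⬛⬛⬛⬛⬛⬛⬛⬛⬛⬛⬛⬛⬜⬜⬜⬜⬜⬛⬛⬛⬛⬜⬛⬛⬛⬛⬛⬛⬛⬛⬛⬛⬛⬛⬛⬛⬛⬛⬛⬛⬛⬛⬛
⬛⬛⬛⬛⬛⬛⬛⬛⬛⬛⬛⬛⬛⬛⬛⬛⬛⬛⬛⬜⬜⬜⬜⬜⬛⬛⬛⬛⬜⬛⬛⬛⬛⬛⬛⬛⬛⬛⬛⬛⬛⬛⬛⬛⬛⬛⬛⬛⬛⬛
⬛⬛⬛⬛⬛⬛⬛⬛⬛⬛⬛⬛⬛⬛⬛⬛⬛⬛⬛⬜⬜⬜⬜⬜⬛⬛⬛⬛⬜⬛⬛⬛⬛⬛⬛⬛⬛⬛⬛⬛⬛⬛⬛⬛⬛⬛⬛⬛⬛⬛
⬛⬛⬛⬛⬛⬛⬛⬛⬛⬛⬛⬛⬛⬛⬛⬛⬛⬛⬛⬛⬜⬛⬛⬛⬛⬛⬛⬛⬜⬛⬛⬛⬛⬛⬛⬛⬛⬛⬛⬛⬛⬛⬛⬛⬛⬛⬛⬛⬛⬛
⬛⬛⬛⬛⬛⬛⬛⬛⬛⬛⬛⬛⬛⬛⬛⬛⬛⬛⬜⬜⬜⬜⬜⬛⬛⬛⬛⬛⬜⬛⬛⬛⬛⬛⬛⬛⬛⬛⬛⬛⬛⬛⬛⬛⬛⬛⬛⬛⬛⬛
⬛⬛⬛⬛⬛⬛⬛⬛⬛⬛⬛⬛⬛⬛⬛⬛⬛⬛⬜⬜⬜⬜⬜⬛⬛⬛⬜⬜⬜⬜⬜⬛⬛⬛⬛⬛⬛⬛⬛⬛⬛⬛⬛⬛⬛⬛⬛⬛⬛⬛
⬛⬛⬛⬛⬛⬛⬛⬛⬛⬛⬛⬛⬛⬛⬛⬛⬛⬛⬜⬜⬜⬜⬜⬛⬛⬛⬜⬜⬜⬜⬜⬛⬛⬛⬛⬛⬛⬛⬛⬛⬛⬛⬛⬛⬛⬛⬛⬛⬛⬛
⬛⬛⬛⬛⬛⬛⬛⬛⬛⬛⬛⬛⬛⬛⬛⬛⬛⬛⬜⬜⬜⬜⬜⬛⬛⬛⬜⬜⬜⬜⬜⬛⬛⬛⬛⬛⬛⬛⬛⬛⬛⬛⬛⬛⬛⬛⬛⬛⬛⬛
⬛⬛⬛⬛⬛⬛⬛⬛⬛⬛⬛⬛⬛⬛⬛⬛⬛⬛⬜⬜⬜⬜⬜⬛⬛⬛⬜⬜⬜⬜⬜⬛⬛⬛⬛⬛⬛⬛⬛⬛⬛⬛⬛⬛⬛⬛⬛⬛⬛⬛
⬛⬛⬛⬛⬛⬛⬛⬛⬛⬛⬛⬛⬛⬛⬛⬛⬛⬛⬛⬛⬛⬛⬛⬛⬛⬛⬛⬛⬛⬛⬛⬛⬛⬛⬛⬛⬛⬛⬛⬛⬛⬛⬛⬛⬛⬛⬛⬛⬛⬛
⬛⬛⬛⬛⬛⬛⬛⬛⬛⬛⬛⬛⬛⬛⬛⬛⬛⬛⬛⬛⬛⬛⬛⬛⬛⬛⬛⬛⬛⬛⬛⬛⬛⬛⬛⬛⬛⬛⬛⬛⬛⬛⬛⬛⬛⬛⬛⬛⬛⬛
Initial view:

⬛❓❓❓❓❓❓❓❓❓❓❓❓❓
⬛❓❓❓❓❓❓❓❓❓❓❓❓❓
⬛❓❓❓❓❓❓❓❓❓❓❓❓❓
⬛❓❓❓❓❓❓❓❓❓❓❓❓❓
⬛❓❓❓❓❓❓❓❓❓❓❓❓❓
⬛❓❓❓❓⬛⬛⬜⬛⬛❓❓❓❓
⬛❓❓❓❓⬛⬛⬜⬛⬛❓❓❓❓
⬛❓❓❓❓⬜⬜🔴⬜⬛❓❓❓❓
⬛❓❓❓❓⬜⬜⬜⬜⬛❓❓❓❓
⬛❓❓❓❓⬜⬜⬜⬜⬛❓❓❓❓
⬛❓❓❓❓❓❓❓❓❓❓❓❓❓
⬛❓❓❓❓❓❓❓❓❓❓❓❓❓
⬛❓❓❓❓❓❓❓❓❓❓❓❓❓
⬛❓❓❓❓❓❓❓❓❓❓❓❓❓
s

⬛❓❓❓❓❓❓❓❓❓❓❓❓❓
⬛❓❓❓❓❓❓❓❓❓❓❓❓❓
⬛❓❓❓❓❓❓❓❓❓❓❓❓❓
⬛❓❓❓❓❓❓❓❓❓❓❓❓❓
⬛❓❓❓❓⬛⬛⬜⬛⬛❓❓❓❓
⬛❓❓❓❓⬛⬛⬜⬛⬛❓❓❓❓
⬛❓❓❓❓⬜⬜⬜⬜⬛❓❓❓❓
⬛❓❓❓❓⬜⬜🔴⬜⬛❓❓❓❓
⬛❓❓❓❓⬜⬜⬜⬜⬛❓❓❓❓
⬛❓❓❓❓⬛⬛⬜⬛⬛❓❓❓❓
⬛❓❓❓❓❓❓❓❓❓❓❓❓❓
⬛❓❓❓❓❓❓❓❓❓❓❓❓❓
⬛❓❓❓❓❓❓❓❓❓❓❓❓❓
⬛❓❓❓❓❓❓❓❓❓❓❓❓❓

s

⬛❓❓❓❓❓❓❓❓❓❓❓❓❓
⬛❓❓❓❓❓❓❓❓❓❓❓❓❓
⬛❓❓❓❓❓❓❓❓❓❓❓❓❓
⬛❓❓❓❓⬛⬛⬜⬛⬛❓❓❓❓
⬛❓❓❓❓⬛⬛⬜⬛⬛❓❓❓❓
⬛❓❓❓❓⬜⬜⬜⬜⬛❓❓❓❓
⬛❓❓❓❓⬜⬜⬜⬜⬛❓❓❓❓
⬛❓❓❓❓⬜⬜🔴⬜⬛❓❓❓❓
⬛❓❓❓❓⬛⬛⬜⬛⬛❓❓❓❓
⬛❓❓❓❓⬛⬛⬜⬜⬜❓❓❓❓
⬛❓❓❓❓❓❓❓❓❓❓❓❓❓
⬛❓❓❓❓❓❓❓❓❓❓❓❓❓
⬛❓❓❓❓❓❓❓❓❓❓❓❓❓
⬛❓❓❓❓❓❓❓❓❓❓❓❓❓

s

⬛❓❓❓❓❓❓❓❓❓❓❓❓❓
⬛❓❓❓❓❓❓❓❓❓❓❓❓❓
⬛❓❓❓❓⬛⬛⬜⬛⬛❓❓❓❓
⬛❓❓❓❓⬛⬛⬜⬛⬛❓❓❓❓
⬛❓❓❓❓⬜⬜⬜⬜⬛❓❓❓❓
⬛❓❓❓❓⬜⬜⬜⬜⬛❓❓❓❓
⬛❓❓❓❓⬜⬜⬜⬜⬛❓❓❓❓
⬛❓❓❓❓⬛⬛🔴⬛⬛❓❓❓❓
⬛❓❓❓❓⬛⬛⬜⬜⬜❓❓❓❓
⬛❓❓❓❓⬛⬛⬛⬛⬛❓❓❓❓
⬛❓❓❓❓❓❓❓❓❓❓❓❓❓
⬛❓❓❓❓❓❓❓❓❓❓❓❓❓
⬛❓❓❓❓❓❓❓❓❓❓❓❓❓
⬛❓❓❓❓❓❓❓❓❓❓❓❓❓

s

⬛❓❓❓❓❓❓❓❓❓❓❓❓❓
⬛❓❓❓❓⬛⬛⬜⬛⬛❓❓❓❓
⬛❓❓❓❓⬛⬛⬜⬛⬛❓❓❓❓
⬛❓❓❓❓⬜⬜⬜⬜⬛❓❓❓❓
⬛❓❓❓❓⬜⬜⬜⬜⬛❓❓❓❓
⬛❓❓❓❓⬜⬜⬜⬜⬛❓❓❓❓
⬛❓❓❓❓⬛⬛⬜⬛⬛❓❓❓❓
⬛❓❓❓❓⬛⬛🔴⬜⬜❓❓❓❓
⬛❓❓❓❓⬛⬛⬛⬛⬛❓❓❓❓
⬛❓❓❓❓⬛⬛⬛⬛⬛❓❓❓❓
⬛❓❓❓❓❓❓❓❓❓❓❓❓❓
⬛❓❓❓❓❓❓❓❓❓❓❓❓❓
⬛❓❓❓❓❓❓❓❓❓❓❓❓❓
⬛❓❓❓❓❓❓❓❓❓❓❓❓❓

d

❓❓❓❓❓❓❓❓❓❓❓❓❓❓
❓❓❓❓⬛⬛⬜⬛⬛❓❓❓❓❓
❓❓❓❓⬛⬛⬜⬛⬛❓❓❓❓❓
❓❓❓❓⬜⬜⬜⬜⬛❓❓❓❓❓
❓❓❓❓⬜⬜⬜⬜⬛❓❓❓❓❓
❓❓❓❓⬜⬜⬜⬜⬛⬛❓❓❓❓
❓❓❓❓⬛⬛⬜⬛⬛⬜❓❓❓❓
❓❓❓❓⬛⬛⬜🔴⬜⬜❓❓❓❓
❓❓❓❓⬛⬛⬛⬛⬛⬜❓❓❓❓
❓❓❓❓⬛⬛⬛⬛⬛⬛❓❓❓❓
❓❓❓❓❓❓❓❓❓❓❓❓❓❓
❓❓❓❓❓❓❓❓❓❓❓❓❓❓
❓❓❓❓❓❓❓❓❓❓❓❓❓❓
❓❓❓❓❓❓❓❓❓❓❓❓❓❓

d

❓❓❓❓❓❓❓❓❓❓❓❓❓❓
❓❓❓⬛⬛⬜⬛⬛❓❓❓❓❓❓
❓❓❓⬛⬛⬜⬛⬛❓❓❓❓❓❓
❓❓❓⬜⬜⬜⬜⬛❓❓❓❓❓❓
❓❓❓⬜⬜⬜⬜⬛❓❓❓❓❓❓
❓❓❓⬜⬜⬜⬜⬛⬛⬛❓❓❓❓
❓❓❓⬛⬛⬜⬛⬛⬜⬜❓❓❓❓
❓❓❓⬛⬛⬜⬜🔴⬜⬜❓❓❓❓
❓❓❓⬛⬛⬛⬛⬛⬜⬜❓❓❓❓
❓❓❓⬛⬛⬛⬛⬛⬛⬛❓❓❓❓
❓❓❓❓❓❓❓❓❓❓❓❓❓❓
❓❓❓❓❓❓❓❓❓❓❓❓❓❓
❓❓❓❓❓❓❓❓❓❓❓❓❓❓
❓❓❓❓❓❓❓❓❓❓❓❓❓❓

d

❓❓❓❓❓❓❓❓❓❓❓❓❓❓
❓❓⬛⬛⬜⬛⬛❓❓❓❓❓❓❓
❓❓⬛⬛⬜⬛⬛❓❓❓❓❓❓❓
❓❓⬜⬜⬜⬜⬛❓❓❓❓❓❓❓
❓❓⬜⬜⬜⬜⬛❓❓❓❓❓❓❓
❓❓⬜⬜⬜⬜⬛⬛⬛⬜❓❓❓❓
❓❓⬛⬛⬜⬛⬛⬜⬜📦❓❓❓❓
❓❓⬛⬛⬜⬜⬜🔴⬜⬜❓❓❓❓
❓❓⬛⬛⬛⬛⬛⬜⬜⬜❓❓❓❓
❓❓⬛⬛⬛⬛⬛⬛⬛⬛❓❓❓❓
❓❓❓❓❓❓❓❓❓❓❓❓❓❓
❓❓❓❓❓❓❓❓❓❓❓❓❓❓
❓❓❓❓❓❓❓❓❓❓❓❓❓❓
❓❓❓❓❓❓❓❓❓❓❓❓❓❓

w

❓❓❓❓❓❓❓❓❓❓❓❓❓❓
❓❓❓❓❓❓❓❓❓❓❓❓❓❓
❓❓⬛⬛⬜⬛⬛❓❓❓❓❓❓❓
❓❓⬛⬛⬜⬛⬛❓❓❓❓❓❓❓
❓❓⬜⬜⬜⬜⬛❓❓❓❓❓❓❓
❓❓⬜⬜⬜⬜⬛⬛⬛⬜❓❓❓❓
❓❓⬜⬜⬜⬜⬛⬛⬛⬜❓❓❓❓
❓❓⬛⬛⬜⬛⬛🔴⬜📦❓❓❓❓
❓❓⬛⬛⬜⬜⬜⬜⬜⬜❓❓❓❓
❓❓⬛⬛⬛⬛⬛⬜⬜⬜❓❓❓❓
❓❓⬛⬛⬛⬛⬛⬛⬛⬛❓❓❓❓
❓❓❓❓❓❓❓❓❓❓❓❓❓❓
❓❓❓❓❓❓❓❓❓❓❓❓❓❓
❓❓❓❓❓❓❓❓❓❓❓❓❓❓

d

❓❓❓❓❓❓❓❓❓❓❓❓❓❓
❓❓❓❓❓❓❓❓❓❓❓❓❓❓
❓⬛⬛⬜⬛⬛❓❓❓❓❓❓❓❓
❓⬛⬛⬜⬛⬛❓❓❓❓❓❓❓❓
❓⬜⬜⬜⬜⬛❓❓❓❓❓❓❓❓
❓⬜⬜⬜⬜⬛⬛⬛⬜⬜❓❓❓❓
❓⬜⬜⬜⬜⬛⬛⬛⬜⬛❓❓❓❓
❓⬛⬛⬜⬛⬛⬜🔴📦⬜❓❓❓❓
❓⬛⬛⬜⬜⬜⬜⬜⬜⬜❓❓❓❓
❓⬛⬛⬛⬛⬛⬜⬜⬜⬜❓❓❓❓
❓⬛⬛⬛⬛⬛⬛⬛⬛❓❓❓❓❓
❓❓❓❓❓❓❓❓❓❓❓❓❓❓
❓❓❓❓❓❓❓❓❓❓❓❓❓❓
❓❓❓❓❓❓❓❓❓❓❓❓❓❓

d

❓❓❓❓❓❓❓❓❓❓❓❓❓❓
❓❓❓❓❓❓❓❓❓❓❓❓❓❓
⬛⬛⬜⬛⬛❓❓❓❓❓❓❓❓❓
⬛⬛⬜⬛⬛❓❓❓❓❓❓❓❓❓
⬜⬜⬜⬜⬛❓❓❓❓❓❓❓❓❓
⬜⬜⬜⬜⬛⬛⬛⬜⬜⬜❓❓❓❓
⬜⬜⬜⬜⬛⬛⬛⬜⬛⬛❓❓❓❓
⬛⬛⬜⬛⬛⬜⬜🔴⬜⬜❓❓❓❓
⬛⬛⬜⬜⬜⬜⬜⬜⬜⬜❓❓❓❓
⬛⬛⬛⬛⬛⬜⬜⬜⬜⬜❓❓❓❓
⬛⬛⬛⬛⬛⬛⬛⬛❓❓❓❓❓❓
❓❓❓❓❓❓❓❓❓❓❓❓❓❓
❓❓❓❓❓❓❓❓❓❓❓❓❓❓
❓❓❓❓❓❓❓❓❓❓❓❓❓❓

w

❓❓❓❓❓❓❓❓❓❓❓❓❓❓
❓❓❓❓❓❓❓❓❓❓❓❓❓❓
❓❓❓❓❓❓❓❓❓❓❓❓❓❓
⬛⬛⬜⬛⬛❓❓❓❓❓❓❓❓❓
⬛⬛⬜⬛⬛❓❓❓❓❓❓❓❓❓
⬜⬜⬜⬜⬛⬛⬛⬛⬛⬛❓❓❓❓
⬜⬜⬜⬜⬛⬛⬛⬜⬜⬜❓❓❓❓
⬜⬜⬜⬜⬛⬛⬛🔴⬛⬛❓❓❓❓
⬛⬛⬜⬛⬛⬜⬜📦⬜⬜❓❓❓❓
⬛⬛⬜⬜⬜⬜⬜⬜⬜⬜❓❓❓❓
⬛⬛⬛⬛⬛⬜⬜⬜⬜⬜❓❓❓❓
⬛⬛⬛⬛⬛⬛⬛⬛❓❓❓❓❓❓
❓❓❓❓❓❓❓❓❓❓❓❓❓❓
❓❓❓❓❓❓❓❓❓❓❓❓❓❓

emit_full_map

⬛⬛⬜⬛⬛❓❓❓❓❓
⬛⬛⬜⬛⬛❓❓❓❓❓
⬜⬜⬜⬜⬛⬛⬛⬛⬛⬛
⬜⬜⬜⬜⬛⬛⬛⬜⬜⬜
⬜⬜⬜⬜⬛⬛⬛🔴⬛⬛
⬛⬛⬜⬛⬛⬜⬜📦⬜⬜
⬛⬛⬜⬜⬜⬜⬜⬜⬜⬜
⬛⬛⬛⬛⬛⬜⬜⬜⬜⬜
⬛⬛⬛⬛⬛⬛⬛⬛❓❓

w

❓❓❓❓❓❓❓❓❓❓❓❓❓❓
❓❓❓❓❓❓❓❓❓❓❓❓❓❓
❓❓❓❓❓❓❓❓❓❓❓❓❓❓
❓❓❓❓❓❓❓❓❓❓❓❓❓❓
⬛⬛⬜⬛⬛❓❓❓❓❓❓❓❓❓
⬛⬛⬜⬛⬛⬛⬛⬛⬛⬛❓❓❓❓
⬜⬜⬜⬜⬛⬛⬛⬛⬛⬛❓❓❓❓
⬜⬜⬜⬜⬛⬛⬛🔴⬜⬜❓❓❓❓
⬜⬜⬜⬜⬛⬛⬛⬜⬛⬛❓❓❓❓
⬛⬛⬜⬛⬛⬜⬜📦⬜⬜❓❓❓❓
⬛⬛⬜⬜⬜⬜⬜⬜⬜⬜❓❓❓❓
⬛⬛⬛⬛⬛⬜⬜⬜⬜⬜❓❓❓❓
⬛⬛⬛⬛⬛⬛⬛⬛❓❓❓❓❓❓
❓❓❓❓❓❓❓❓❓❓❓❓❓❓

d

❓❓❓❓❓❓❓❓❓❓❓❓❓❓
❓❓❓❓❓❓❓❓❓❓❓❓❓❓
❓❓❓❓❓❓❓❓❓❓❓❓❓❓
❓❓❓❓❓❓❓❓❓❓❓❓❓❓
⬛⬜⬛⬛❓❓❓❓❓❓❓❓❓❓
⬛⬜⬛⬛⬛⬛⬛⬛⬛⬛❓❓❓❓
⬜⬜⬜⬛⬛⬛⬛⬛⬛⬛❓❓❓❓
⬜⬜⬜⬛⬛⬛⬜🔴⬜⬜❓❓❓❓
⬜⬜⬜⬛⬛⬛⬜⬛⬛⬛❓❓❓❓
⬛⬜⬛⬛⬜⬜📦⬜⬜⬛❓❓❓❓
⬛⬜⬜⬜⬜⬜⬜⬜⬜❓❓❓❓❓
⬛⬛⬛⬛⬜⬜⬜⬜⬜❓❓❓❓❓
⬛⬛⬛⬛⬛⬛⬛❓❓❓❓❓❓❓
❓❓❓❓❓❓❓❓❓❓❓❓❓❓

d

❓❓❓❓❓❓❓❓❓❓❓❓❓❓
❓❓❓❓❓❓❓❓❓❓❓❓❓❓
❓❓❓❓❓❓❓❓❓❓❓❓❓❓
❓❓❓❓❓❓❓❓❓❓❓❓❓❓
⬜⬛⬛❓❓❓❓❓❓❓❓❓❓❓
⬜⬛⬛⬛⬛⬛⬛⬛⬛⬛❓❓❓❓
⬜⬜⬛⬛⬛⬛⬛⬛⬛⬛❓❓❓❓
⬜⬜⬛⬛⬛⬜⬜🔴⬜⬜❓❓❓❓
⬜⬜⬛⬛⬛⬜⬛⬛⬛⬛❓❓❓❓
⬜⬛⬛⬜⬜📦⬜⬜⬛⬛❓❓❓❓
⬜⬜⬜⬜⬜⬜⬜⬜❓❓❓❓❓❓
⬛⬛⬛⬜⬜⬜⬜⬜❓❓❓❓❓❓
⬛⬛⬛⬛⬛⬛❓❓❓❓❓❓❓❓
❓❓❓❓❓❓❓❓❓❓❓❓❓❓

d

❓❓❓❓❓❓❓❓❓❓❓❓❓❓
❓❓❓❓❓❓❓❓❓❓❓❓❓❓
❓❓❓❓❓❓❓❓❓❓❓❓❓❓
❓❓❓❓❓❓❓❓❓❓❓❓❓❓
⬛⬛❓❓❓❓❓❓❓❓❓❓❓❓
⬛⬛⬛⬛⬛⬛⬛⬛⬛⬛❓❓❓❓
⬜⬛⬛⬛⬛⬛⬛⬛⬛⬛❓❓❓❓
⬜⬛⬛⬛⬜⬜⬜🔴⬜⬜❓❓❓❓
⬜⬛⬛⬛⬜⬛⬛⬛⬛⬛❓❓❓❓
⬛⬛⬜⬜📦⬜⬜⬛⬛⬛❓❓❓❓
⬜⬜⬜⬜⬜⬜⬜❓❓❓❓❓❓❓
⬛⬛⬜⬜⬜⬜⬜❓❓❓❓❓❓❓
⬛⬛⬛⬛⬛❓❓❓❓❓❓❓❓❓
❓❓❓❓❓❓❓❓❓❓❓❓❓❓

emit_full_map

⬛⬛⬜⬛⬛❓❓❓❓❓❓❓❓
⬛⬛⬜⬛⬛⬛⬛⬛⬛⬛⬛⬛⬛
⬜⬜⬜⬜⬛⬛⬛⬛⬛⬛⬛⬛⬛
⬜⬜⬜⬜⬛⬛⬛⬜⬜⬜🔴⬜⬜
⬜⬜⬜⬜⬛⬛⬛⬜⬛⬛⬛⬛⬛
⬛⬛⬜⬛⬛⬜⬜📦⬜⬜⬛⬛⬛
⬛⬛⬜⬜⬜⬜⬜⬜⬜⬜❓❓❓
⬛⬛⬛⬛⬛⬜⬜⬜⬜⬜❓❓❓
⬛⬛⬛⬛⬛⬛⬛⬛❓❓❓❓❓


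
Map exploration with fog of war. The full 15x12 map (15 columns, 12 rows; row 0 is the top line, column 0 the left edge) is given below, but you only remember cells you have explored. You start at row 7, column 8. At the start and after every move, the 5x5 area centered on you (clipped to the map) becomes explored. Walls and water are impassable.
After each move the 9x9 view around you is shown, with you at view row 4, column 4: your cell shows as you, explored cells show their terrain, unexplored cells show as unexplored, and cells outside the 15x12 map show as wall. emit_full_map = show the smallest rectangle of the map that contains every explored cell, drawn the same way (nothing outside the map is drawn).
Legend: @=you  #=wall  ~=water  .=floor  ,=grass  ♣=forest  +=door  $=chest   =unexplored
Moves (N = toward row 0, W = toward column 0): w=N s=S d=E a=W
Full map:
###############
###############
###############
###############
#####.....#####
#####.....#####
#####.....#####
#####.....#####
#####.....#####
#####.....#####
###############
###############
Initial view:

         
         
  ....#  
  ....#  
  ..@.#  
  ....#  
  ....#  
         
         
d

         
         
 ....##  
 ....##  
 ...@##  
 ....##  
 ....##  
         
         

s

         
 ....##  
 ....##  
 ....##  
 ...@##  
 ....##  
  #####  
         
#########

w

         
         
 ....##  
 ....##  
 ...@##  
 ....##  
 ....##  
  #####  
         

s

         
 ....##  
 ....##  
 ....##  
 ...@##  
 ....##  
  #####  
         
#########

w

         
         
 ....##  
 ....##  
 ...@##  
 ....##  
 ....##  
  #####  
         


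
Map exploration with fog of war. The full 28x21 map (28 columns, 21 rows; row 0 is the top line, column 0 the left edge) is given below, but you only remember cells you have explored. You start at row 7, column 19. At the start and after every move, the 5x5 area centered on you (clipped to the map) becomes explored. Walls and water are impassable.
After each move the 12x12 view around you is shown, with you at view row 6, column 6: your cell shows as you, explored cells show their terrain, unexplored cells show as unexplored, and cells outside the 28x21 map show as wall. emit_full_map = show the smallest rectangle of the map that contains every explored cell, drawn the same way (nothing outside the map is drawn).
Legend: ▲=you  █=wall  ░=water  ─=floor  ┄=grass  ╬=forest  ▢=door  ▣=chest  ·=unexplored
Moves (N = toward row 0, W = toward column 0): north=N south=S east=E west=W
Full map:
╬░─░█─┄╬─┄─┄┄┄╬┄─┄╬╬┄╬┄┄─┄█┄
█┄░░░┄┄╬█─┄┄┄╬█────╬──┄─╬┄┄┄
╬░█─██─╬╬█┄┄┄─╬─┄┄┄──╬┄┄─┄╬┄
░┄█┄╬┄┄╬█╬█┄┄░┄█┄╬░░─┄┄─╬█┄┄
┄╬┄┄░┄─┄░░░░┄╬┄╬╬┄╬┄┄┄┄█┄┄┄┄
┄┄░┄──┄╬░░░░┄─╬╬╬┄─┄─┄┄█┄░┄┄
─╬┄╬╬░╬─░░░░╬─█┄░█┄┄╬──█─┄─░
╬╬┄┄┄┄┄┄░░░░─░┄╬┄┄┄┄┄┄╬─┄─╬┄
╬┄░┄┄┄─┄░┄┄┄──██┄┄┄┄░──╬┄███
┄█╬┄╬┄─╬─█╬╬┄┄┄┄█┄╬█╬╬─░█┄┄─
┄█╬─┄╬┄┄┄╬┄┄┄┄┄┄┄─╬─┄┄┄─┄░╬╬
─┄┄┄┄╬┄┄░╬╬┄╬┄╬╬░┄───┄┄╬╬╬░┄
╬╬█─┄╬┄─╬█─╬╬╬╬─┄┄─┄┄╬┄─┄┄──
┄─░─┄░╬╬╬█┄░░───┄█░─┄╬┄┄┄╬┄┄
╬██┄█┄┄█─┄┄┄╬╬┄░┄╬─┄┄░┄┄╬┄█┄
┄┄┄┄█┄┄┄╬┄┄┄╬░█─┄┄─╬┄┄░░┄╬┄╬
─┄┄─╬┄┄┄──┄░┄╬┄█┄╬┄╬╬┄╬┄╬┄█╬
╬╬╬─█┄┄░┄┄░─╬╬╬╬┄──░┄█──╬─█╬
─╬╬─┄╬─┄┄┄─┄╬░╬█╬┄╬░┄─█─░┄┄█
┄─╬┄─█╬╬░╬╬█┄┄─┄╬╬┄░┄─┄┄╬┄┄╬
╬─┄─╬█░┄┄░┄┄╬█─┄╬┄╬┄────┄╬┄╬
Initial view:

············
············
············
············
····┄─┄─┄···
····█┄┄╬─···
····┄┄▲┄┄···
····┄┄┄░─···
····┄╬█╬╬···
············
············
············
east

············
············
············
············
···┄─┄─┄┄···
···█┄┄╬──···
···┄┄┄▲┄╬···
···┄┄┄░──···
···┄╬█╬╬─···
············
············
············

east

············
············
············
············
··┄─┄─┄┄█···
··█┄┄╬──█···
··┄┄┄┄▲╬─···
··┄┄┄░──╬···
··┄╬█╬╬─░···
············
············
············

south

············
············
············
··┄─┄─┄┄█···
··█┄┄╬──█···
··┄┄┄┄┄╬─···
··┄┄┄░▲─╬···
··┄╬█╬╬─░···
····─┄┄┄─···
············
············
············

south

············
············
··┄─┄─┄┄█···
··█┄┄╬──█···
··┄┄┄┄┄╬─···
··┄┄┄░──╬···
··┄╬█╬▲─░···
····─┄┄┄─···
····──┄┄╬···
············
············
············

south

············
··┄─┄─┄┄█···
··█┄┄╬──█···
··┄┄┄┄┄╬─···
··┄┄┄░──╬···
··┄╬█╬╬─░···
····─┄▲┄─···
····──┄┄╬···
····┄┄╬┄─···
············
············
············

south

··┄─┄─┄┄█···
··█┄┄╬──█···
··┄┄┄┄┄╬─···
··┄┄┄░──╬···
··┄╬█╬╬─░···
····─┄┄┄─···
····──▲┄╬···
····┄┄╬┄─···
····─┄╬┄┄···
············
············
············

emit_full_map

┄─┄─┄┄█
█┄┄╬──█
┄┄┄┄┄╬─
┄┄┄░──╬
┄╬█╬╬─░
··─┄┄┄─
··──▲┄╬
··┄┄╬┄─
··─┄╬┄┄

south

··█┄┄╬──█···
··┄┄┄┄┄╬─···
··┄┄┄░──╬···
··┄╬█╬╬─░···
····─┄┄┄─···
····──┄┄╬···
····┄┄▲┄─···
····─┄╬┄┄···
····┄┄░┄┄···
············
············
············

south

··┄┄┄┄┄╬─···
··┄┄┄░──╬···
··┄╬█╬╬─░···
····─┄┄┄─···
····──┄┄╬···
····┄┄╬┄─···
····─┄▲┄┄···
····┄┄░┄┄···
····╬┄┄░░···
············
············
············

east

·┄┄┄┄┄╬─····
·┄┄┄░──╬····
·┄╬█╬╬─░····
···─┄┄┄─····
···──┄┄╬╬···
···┄┄╬┄─┄···
···─┄╬▲┄┄···
···┄┄░┄┄╬···
···╬┄┄░░┄···
············
············
············

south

·┄┄┄░──╬····
·┄╬█╬╬─░····
···─┄┄┄─····
···──┄┄╬╬···
···┄┄╬┄─┄···
···─┄╬┄┄┄···
···┄┄░▲┄╬···
···╬┄┄░░┄···
····╬┄╬┄╬···
············
············
············

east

┄┄┄░──╬····█
┄╬█╬╬─░····█
··─┄┄┄─····█
··──┄┄╬╬···█
··┄┄╬┄─┄┄··█
··─┄╬┄┄┄╬··█
··┄┄░┄▲╬┄··█
··╬┄┄░░┄╬··█
···╬┄╬┄╬┄··█
···········█
···········█
···········█

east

┄┄░──╬····██
╬█╬╬─░····██
·─┄┄┄─····██
·──┄┄╬╬···██
·┄┄╬┄─┄┄─·██
·─┄╬┄┄┄╬┄·██
·┄┄░┄┄▲┄█·██
·╬┄┄░░┄╬┄·██
··╬┄╬┄╬┄█·██
··········██
··········██
··········██

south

╬█╬╬─░····██
·─┄┄┄─····██
·──┄┄╬╬···██
·┄┄╬┄─┄┄─·██
·─┄╬┄┄┄╬┄·██
·┄┄░┄┄╬┄█·██
·╬┄┄░░▲╬┄·██
··╬┄╬┄╬┄█·██
····──╬─█·██
··········██
··········██
··········██

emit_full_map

┄─┄─┄┄█···
█┄┄╬──█···
┄┄┄┄┄╬─···
┄┄┄░──╬···
┄╬█╬╬─░···
··─┄┄┄─···
··──┄┄╬╬··
··┄┄╬┄─┄┄─
··─┄╬┄┄┄╬┄
··┄┄░┄┄╬┄█
··╬┄┄░░▲╬┄
···╬┄╬┄╬┄█
·····──╬─█

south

·─┄┄┄─····██
·──┄┄╬╬···██
·┄┄╬┄─┄┄─·██
·─┄╬┄┄┄╬┄·██
·┄┄░┄┄╬┄█·██
·╬┄┄░░┄╬┄·██
··╬┄╬┄▲┄█·██
····──╬─█·██
····█─░┄┄·██
··········██
··········██
████████████

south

·──┄┄╬╬···██
·┄┄╬┄─┄┄─·██
·─┄╬┄┄┄╬┄·██
·┄┄░┄┄╬┄█·██
·╬┄┄░░┄╬┄·██
··╬┄╬┄╬┄█·██
····──▲─█·██
····█─░┄┄·██
····┄┄╬┄┄·██
··········██
████████████
████████████

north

·─┄┄┄─····██
·──┄┄╬╬···██
·┄┄╬┄─┄┄─·██
·─┄╬┄┄┄╬┄·██
·┄┄░┄┄╬┄█·██
·╬┄┄░░┄╬┄·██
··╬┄╬┄▲┄█·██
····──╬─█·██
····█─░┄┄·██
····┄┄╬┄┄·██
··········██
████████████

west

··─┄┄┄─····█
··──┄┄╬╬···█
··┄┄╬┄─┄┄─·█
··─┄╬┄┄┄╬┄·█
··┄┄░┄┄╬┄█·█
··╬┄┄░░┄╬┄·█
···╬┄╬▲╬┄█·█
····█──╬─█·█
····─█─░┄┄·█
·····┄┄╬┄┄·█
···········█
████████████

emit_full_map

┄─┄─┄┄█···
█┄┄╬──█···
┄┄┄┄┄╬─···
┄┄┄░──╬···
┄╬█╬╬─░···
··─┄┄┄─···
··──┄┄╬╬··
··┄┄╬┄─┄┄─
··─┄╬┄┄┄╬┄
··┄┄░┄┄╬┄█
··╬┄┄░░┄╬┄
···╬┄╬▲╬┄█
····█──╬─█
····─█─░┄┄
·····┄┄╬┄┄

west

···─┄┄┄─····
···──┄┄╬╬···
···┄┄╬┄─┄┄─·
···─┄╬┄┄┄╬┄·
···┄┄░┄┄╬┄█·
···╬┄┄░░┄╬┄·
····╬┄▲┄╬┄█·
····┄█──╬─█·
····┄─█─░┄┄·
······┄┄╬┄┄·
············
████████████

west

····─┄┄┄─···
····──┄┄╬╬··
····┄┄╬┄─┄┄─
····─┄╬┄┄┄╬┄
····┄┄░┄┄╬┄█
····╬┄┄░░┄╬┄
····╬╬▲╬┄╬┄█
····░┄█──╬─█
····░┄─█─░┄┄
·······┄┄╬┄┄
············
████████████

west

·····─┄┄┄─··
·····──┄┄╬╬·
·····┄┄╬┄─┄┄
·····─┄╬┄┄┄╬
····─┄┄░┄┄╬┄
····─╬┄┄░░┄╬
····┄╬▲┄╬┄╬┄
····─░┄█──╬─
····╬░┄─█─░┄
········┄┄╬┄
············
████████████

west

······─┄┄┄─·
······──┄┄╬╬
······┄┄╬┄─┄
······─┄╬┄┄┄
····╬─┄┄░┄┄╬
····┄─╬┄┄░░┄
····╬┄▲╬┄╬┄╬
····──░┄█──╬
····┄╬░┄─█─░
·········┄┄╬
············
████████████

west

·······─┄┄┄─
·······──┄┄╬
·······┄┄╬┄─
·······─┄╬┄┄
····┄╬─┄┄░┄┄
····┄┄─╬┄┄░░
····┄╬▲╬╬┄╬┄
····┄──░┄█──
····╬┄╬░┄─█─
··········┄┄
············
████████████

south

·······──┄┄╬
·······┄┄╬┄─
·······─┄╬┄┄
····┄╬─┄┄░┄┄
····┄┄─╬┄┄░░
····┄╬┄╬╬┄╬┄
····┄─▲░┄█──
····╬┄╬░┄─█─
····╬╬┄░┄·┄┄
············
████████████
████████████

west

········──┄┄
········┄┄╬┄
········─┄╬┄
·····┄╬─┄┄░┄
····─┄┄─╬┄┄░
····█┄╬┄╬╬┄╬
····╬┄▲─░┄█─
····█╬┄╬░┄─█
····┄╬╬┄░┄·┄
············
████████████
████████████

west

·········──┄
·········┄┄╬
·········─┄╬
······┄╬─┄┄░
····█─┄┄─╬┄┄
····┄█┄╬┄╬╬┄
····╬╬▲──░┄█
····╬█╬┄╬░┄─
····─┄╬╬┄░┄·
············
████████████
████████████

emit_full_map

···┄─┄─┄┄█···
···█┄┄╬──█···
···┄┄┄┄┄╬─···
···┄┄┄░──╬···
···┄╬█╬╬─░···
·····─┄┄┄─···
·····──┄┄╬╬··
·····┄┄╬┄─┄┄─
·····─┄╬┄┄┄╬┄
··┄╬─┄┄░┄┄╬┄█
█─┄┄─╬┄┄░░┄╬┄
┄█┄╬┄╬╬┄╬┄╬┄█
╬╬▲──░┄█──╬─█
╬█╬┄╬░┄─█─░┄┄
─┄╬╬┄░┄·┄┄╬┄┄


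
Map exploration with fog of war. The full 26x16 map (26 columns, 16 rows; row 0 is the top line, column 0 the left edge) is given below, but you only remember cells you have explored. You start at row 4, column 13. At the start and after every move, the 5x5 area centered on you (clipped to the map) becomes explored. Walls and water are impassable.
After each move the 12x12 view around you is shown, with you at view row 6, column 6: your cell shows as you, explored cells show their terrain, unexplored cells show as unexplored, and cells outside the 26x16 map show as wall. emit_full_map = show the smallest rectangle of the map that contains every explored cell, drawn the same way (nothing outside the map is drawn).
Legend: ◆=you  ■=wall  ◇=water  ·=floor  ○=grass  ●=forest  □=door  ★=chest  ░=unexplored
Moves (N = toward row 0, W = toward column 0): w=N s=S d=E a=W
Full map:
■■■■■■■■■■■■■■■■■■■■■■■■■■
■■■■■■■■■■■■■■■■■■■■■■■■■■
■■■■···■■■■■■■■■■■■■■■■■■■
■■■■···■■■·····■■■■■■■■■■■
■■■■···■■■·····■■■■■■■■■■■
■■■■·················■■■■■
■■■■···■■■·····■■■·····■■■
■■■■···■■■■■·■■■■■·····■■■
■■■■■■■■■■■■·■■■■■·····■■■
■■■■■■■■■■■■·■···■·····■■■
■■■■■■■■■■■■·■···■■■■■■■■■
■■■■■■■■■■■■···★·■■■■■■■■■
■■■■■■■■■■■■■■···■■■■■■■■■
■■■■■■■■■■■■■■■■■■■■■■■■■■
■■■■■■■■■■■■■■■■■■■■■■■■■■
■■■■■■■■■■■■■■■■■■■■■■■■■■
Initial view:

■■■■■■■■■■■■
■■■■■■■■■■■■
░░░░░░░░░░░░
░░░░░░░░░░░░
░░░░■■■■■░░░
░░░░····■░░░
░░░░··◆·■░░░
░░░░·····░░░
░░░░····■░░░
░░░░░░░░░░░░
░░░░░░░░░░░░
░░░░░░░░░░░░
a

■■■■■■■■■■■■
■■■■■■■■■■■■
░░░░░░░░░░░░
░░░░░░░░░░░░
░░░░■■■■■■░░
░░░░·····■░░
░░░░··◆··■░░
░░░░······░░
░░░░·····■░░
░░░░░░░░░░░░
░░░░░░░░░░░░
░░░░░░░░░░░░

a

■■■■■■■■■■■■
■■■■■■■■■■■■
░░░░░░░░░░░░
░░░░░░░░░░░░
░░░░■■■■■■■░
░░░░■·····■░
░░░░■·◆···■░
░░░░·······░
░░░░■·····■░
░░░░░░░░░░░░
░░░░░░░░░░░░
░░░░░░░░░░░░

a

■■■■■■■■■■■■
■■■■■■■■■■■■
░░░░░░░░░░░░
░░░░░░░░░░░░
░░░░■■■■■■■■
░░░░■■·····■
░░░░■■◆····■
░░░░········
░░░░■■·····■
░░░░░░░░░░░░
░░░░░░░░░░░░
░░░░░░░░░░░░

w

■■■■■■■■■■■■
■■■■■■■■■■■■
■■■■■■■■■■■■
░░░░░░░░░░░░
░░░░■■■■■░░░
░░░░■■■■■■■■
░░░░■■◆····■
░░░░■■·····■
░░░░········
░░░░■■·····■
░░░░░░░░░░░░
░░░░░░░░░░░░

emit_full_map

■■■■■░░░
■■■■■■■■
■■◆····■
■■·····■
········
■■·····■

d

■■■■■■■■■■■■
■■■■■■■■■■■■
■■■■■■■■■■■■
░░░░░░░░░░░░
░░░■■■■■■░░░
░░░■■■■■■■■░
░░░■■·◆···■░
░░░■■·····■░
░░░········░
░░░■■·····■░
░░░░░░░░░░░░
░░░░░░░░░░░░

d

■■■■■■■■■■■■
■■■■■■■■■■■■
■■■■■■■■■■■■
░░░░░░░░░░░░
░░■■■■■■■░░░
░░■■■■■■■■░░
░░■■··◆··■░░
░░■■·····■░░
░░········░░
░░■■·····■░░
░░░░░░░░░░░░
░░░░░░░░░░░░

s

■■■■■■■■■■■■
■■■■■■■■■■■■
░░░░░░░░░░░░
░░■■■■■■■░░░
░░■■■■■■■■░░
░░■■·····■░░
░░■■··◆··■░░
░░········░░
░░■■·····■░░
░░░░░░░░░░░░
░░░░░░░░░░░░
░░░░░░░░░░░░

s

■■■■■■■■■■■■
░░░░░░░░░░░░
░░■■■■■■■░░░
░░■■■■■■■■░░
░░■■·····■░░
░░■■·····■░░
░░····◆···░░
░░■■·····■░░
░░░░■■·■■░░░
░░░░░░░░░░░░
░░░░░░░░░░░░
░░░░░░░░░░░░

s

░░░░░░░░░░░░
░░■■■■■■■░░░
░░■■■■■■■■░░
░░■■·····■░░
░░■■·····■░░
░░········░░
░░■■··◆··■░░
░░░░■■·■■░░░
░░░░■■·■■░░░
░░░░░░░░░░░░
░░░░░░░░░░░░
░░░░░░░░░░░░

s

░░■■■■■■■░░░
░░■■■■■■■■░░
░░■■·····■░░
░░■■·····■░░
░░········░░
░░■■·····■░░
░░░░■■◆■■░░░
░░░░■■·■■░░░
░░░░■■·■·░░░
░░░░░░░░░░░░
░░░░░░░░░░░░
░░░░░░░░░░░░

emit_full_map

■■■■■■■░
■■■■■■■■
■■·····■
■■·····■
········
■■·····■
░░■■◆■■░
░░■■·■■░
░░■■·■·░

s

░░■■■■■■■■░░
░░■■·····■░░
░░■■·····■░░
░░········░░
░░■■·····■░░
░░░░■■·■■░░░
░░░░■■◆■■░░░
░░░░■■·■·░░░
░░░░■■·■·░░░
░░░░░░░░░░░░
░░░░░░░░░░░░
░░░░░░░░░░░░

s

░░■■·····■░░
░░■■·····■░░
░░········░░
░░■■·····■░░
░░░░■■·■■░░░
░░░░■■·■■░░░
░░░░■■◆■·░░░
░░░░■■·■·░░░
░░░░■■···░░░
░░░░░░░░░░░░
░░░░░░░░░░░░
░░░░░░░░░░░░

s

░░■■·····■░░
░░········░░
░░■■·····■░░
░░░░■■·■■░░░
░░░░■■·■■░░░
░░░░■■·■·░░░
░░░░■■◆■·░░░
░░░░■■···░░░
░░░░■■■■·░░░
░░░░░░░░░░░░
░░░░░░░░░░░░
░░░░░░░░░░░░

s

░░········░░
░░■■·····■░░
░░░░■■·■■░░░
░░░░■■·■■░░░
░░░░■■·■·░░░
░░░░■■·■·░░░
░░░░■■◆··░░░
░░░░■■■■·░░░
░░░░■■■■■░░░
░░░░░░░░░░░░
░░░░░░░░░░░░
■■■■■■■■■■■■

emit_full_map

■■■■■■■░
■■■■■■■■
■■·····■
■■·····■
········
■■·····■
░░■■·■■░
░░■■·■■░
░░■■·■·░
░░■■·■·░
░░■■◆··░
░░■■■■·░
░░■■■■■░

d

░········░░░
░■■·····■░░░
░░░■■·■■░░░░
░░░■■·■■░░░░
░░░■■·■··░░░
░░░■■·■··░░░
░░░■■·◆·★░░░
░░░■■■■··░░░
░░░■■■■■■░░░
░░░░░░░░░░░░
░░░░░░░░░░░░
■■■■■■■■■■■■

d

········░░░░
■■·····■░░░░
░░■■·■■░░░░░
░░■■·■■░░░░░
░░■■·■···░░░
░░■■·■···░░░
░░■■··◆★·░░░
░░■■■■···░░░
░░■■■■■■■░░░
░░░░░░░░░░░░
░░░░░░░░░░░░
■■■■■■■■■■■■

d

·······░░░░░
■·····■░░░░░
░■■·■■░░░░░░
░■■·■■░░░░░░
░■■·■···■░░░
░■■·■···■░░░
░■■···◆·■░░░
░■■■■···■░░░
░■■■■■■■■░░░
░░░░░░░░░░░░
░░░░░░░░░░░░
■■■■■■■■■■■■

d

······░░░░░░
·····■░░░░░░
■■·■■░░░░░░░
■■·■■░░░░░░░
■■·■···■·░░░
■■·■···■■░░░
■■···★◆■■░░░
■■■■···■■░░░
■■■■■■■■■░░░
░░░░░░░░░░░░
░░░░░░░░░░░░
■■■■■■■■■■■■

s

·····■░░░░░░
■■·■■░░░░░░░
■■·■■░░░░░░░
■■·■···■·░░░
■■·■···■■░░░
■■···★·■■░░░
■■■■··◆■■░░░
■■■■■■■■■░░░
░░░░■■■■■░░░
░░░░░░░░░░░░
■■■■■■■■■■■■
■■■■■■■■■■■■

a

■·····■░░░░░
░■■·■■░░░░░░
░■■·■■░░░░░░
░■■·■···■·░░
░■■·■···■■░░
░■■···★·■■░░
░■■■■·◆·■■░░
░■■■■■■■■■░░
░░░░■■■■■■░░
░░░░░░░░░░░░
■■■■■■■■■■■■
■■■■■■■■■■■■

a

■■·····■░░░░
░░■■·■■░░░░░
░░■■·■■░░░░░
░░■■·■···■·░
░░■■·■···■■░
░░■■···★·■■░
░░■■■■◆··■■░
░░■■■■■■■■■░
░░░░■■■■■■■░
░░░░░░░░░░░░
■■■■■■■■■■■■
■■■■■■■■■■■■

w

········░░░░
■■·····■░░░░
░░■■·■■░░░░░
░░■■·■■░░░░░
░░■■·■···■·░
░░■■·■···■■░
░░■■··◆★·■■░
░░■■■■···■■░
░░■■■■■■■■■░
░░░░■■■■■■■░
░░░░░░░░░░░░
■■■■■■■■■■■■

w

■■·····■░░░░
········░░░░
■■·····■░░░░
░░■■·■■░░░░░
░░■■·■■■■░░░
░░■■·■···■·░
░░■■·■◆··■■░
░░■■···★·■■░
░░■■■■···■■░
░░■■■■■■■■■░
░░░░■■■■■■■░
░░░░░░░░░░░░

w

■■·····■░░░░
■■·····■░░░░
········░░░░
■■·····■░░░░
░░■■·■■■■░░░
░░■■·■■■■░░░
░░■■·■◆··■·░
░░■■·■···■■░
░░■■···★·■■░
░░■■■■···■■░
░░■■■■■■■■■░
░░░░■■■■■■■░

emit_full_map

■■■■■■■░░░░
■■■■■■■■░░░
■■·····■░░░
■■·····■░░░
········░░░
■■·····■░░░
░░■■·■■■■░░
░░■■·■■■■░░
░░■■·■◆··■·
░░■■·■···■■
░░■■···★·■■
░░■■■■···■■
░░■■■■■■■■■
░░░░■■■■■■■

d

■·····■░░░░░
■·····■░░░░░
·······░░░░░
■·····■░░░░░
░■■·■■■■■░░░
░■■·■■■■■░░░
░■■·■·◆·■·░░
░■■·■···■■░░
░■■···★·■■░░
░■■■■···■■░░
░■■■■■■■■■░░
░░░■■■■■■■░░

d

·····■░░░░░░
·····■░░░░░░
······░░░░░░
·····■░░░░░░
■■·■■■■■·░░░
■■·■■■■■·░░░
■■·■··◆■·░░░
■■·■···■■░░░
■■···★·■■░░░
■■■■···■■░░░
■■■■■■■■■░░░
░░■■■■■■■░░░

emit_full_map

■■■■■■■░░░░
■■■■■■■■░░░
■■·····■░░░
■■·····■░░░
········░░░
■■·····■░░░
░░■■·■■■■■·
░░■■·■■■■■·
░░■■·■··◆■·
░░■■·■···■■
░░■■···★·■■
░░■■■■···■■
░░■■■■■■■■■
░░░░■■■■■■■
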